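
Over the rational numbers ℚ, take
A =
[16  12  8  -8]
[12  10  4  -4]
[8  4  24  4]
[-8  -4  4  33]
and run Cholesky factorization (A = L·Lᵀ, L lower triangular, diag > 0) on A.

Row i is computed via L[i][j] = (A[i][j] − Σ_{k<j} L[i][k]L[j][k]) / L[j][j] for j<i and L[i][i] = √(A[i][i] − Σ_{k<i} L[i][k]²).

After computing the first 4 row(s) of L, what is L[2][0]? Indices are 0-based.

Step 1: L[0][0] = √(16) = 4.
  L[1][0] = (12) / L[0][0] = 3.
Step 2: L[1][1] = √(1) = 1.
  L[2][0] = (8) / L[0][0] = 2.
  L[2][1] = (-2) / L[1][1] = -2.
Step 3: L[2][2] = √(16) = 4.
  L[3][0] = (-8) / L[0][0] = -2.
  L[3][1] = (2) / L[1][1] = 2.
  L[3][2] = (12) / L[2][2] = 3.
Step 4: L[3][3] = √(16) = 4.

L[2][0] = 2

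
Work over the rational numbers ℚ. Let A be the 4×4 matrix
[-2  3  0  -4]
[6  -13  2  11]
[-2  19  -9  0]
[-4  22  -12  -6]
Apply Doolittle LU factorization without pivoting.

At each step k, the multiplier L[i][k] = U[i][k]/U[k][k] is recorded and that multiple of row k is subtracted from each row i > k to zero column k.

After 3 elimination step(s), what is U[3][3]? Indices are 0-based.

k=0: U[0][0]=-2
  eliminate (1,0): mult=-3, new row 1: (0, -4, 2, -1); set L[1][0]=-3
  eliminate (2,0): mult=1, new row 2: (0, 16, -9, 4); set L[2][0]=1
  eliminate (3,0): mult=2, new row 3: (0, 16, -12, 2); set L[3][0]=2
k=1: U[1][1]=-4
  eliminate (2,1): mult=-4, new row 2: (0, 0, -1, 0); set L[2][1]=-4
  eliminate (3,1): mult=-4, new row 3: (0, 0, -4, -2); set L[3][1]=-4
k=2: U[2][2]=-1
  eliminate (3,2): mult=4, new row 3: (0, 0, 0, -2); set L[3][2]=4

U[3][3] = -2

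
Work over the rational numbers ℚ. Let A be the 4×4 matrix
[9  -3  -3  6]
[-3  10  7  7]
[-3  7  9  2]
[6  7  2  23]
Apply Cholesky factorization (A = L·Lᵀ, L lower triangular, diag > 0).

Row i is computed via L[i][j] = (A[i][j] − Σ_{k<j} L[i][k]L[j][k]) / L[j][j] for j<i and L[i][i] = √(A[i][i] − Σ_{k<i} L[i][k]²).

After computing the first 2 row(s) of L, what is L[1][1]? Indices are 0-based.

Step 1: L[0][0] = √(9) = 3.
  L[1][0] = (-3) / L[0][0] = -1.
Step 2: L[1][1] = √(9) = 3.

L[1][1] = 3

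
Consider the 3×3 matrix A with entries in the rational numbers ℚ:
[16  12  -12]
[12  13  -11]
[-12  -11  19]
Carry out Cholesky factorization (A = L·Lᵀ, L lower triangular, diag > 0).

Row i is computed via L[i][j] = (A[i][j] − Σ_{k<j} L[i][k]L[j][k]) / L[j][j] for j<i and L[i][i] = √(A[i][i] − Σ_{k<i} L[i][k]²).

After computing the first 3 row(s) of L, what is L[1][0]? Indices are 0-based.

Step 1: L[0][0] = √(16) = 4.
  L[1][0] = (12) / L[0][0] = 3.
Step 2: L[1][1] = √(4) = 2.
  L[2][0] = (-12) / L[0][0] = -3.
  L[2][1] = (-2) / L[1][1] = -1.
Step 3: L[2][2] = √(9) = 3.

L[1][0] = 3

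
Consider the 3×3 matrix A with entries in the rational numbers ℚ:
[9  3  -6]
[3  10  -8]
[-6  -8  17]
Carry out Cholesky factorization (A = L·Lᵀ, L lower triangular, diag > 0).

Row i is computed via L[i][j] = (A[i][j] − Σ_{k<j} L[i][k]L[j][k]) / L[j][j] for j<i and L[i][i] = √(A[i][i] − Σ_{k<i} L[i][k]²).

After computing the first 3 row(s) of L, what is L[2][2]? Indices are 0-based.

Step 1: L[0][0] = √(9) = 3.
  L[1][0] = (3) / L[0][0] = 1.
Step 2: L[1][1] = √(9) = 3.
  L[2][0] = (-6) / L[0][0] = -2.
  L[2][1] = (-6) / L[1][1] = -2.
Step 3: L[2][2] = √(9) = 3.

L[2][2] = 3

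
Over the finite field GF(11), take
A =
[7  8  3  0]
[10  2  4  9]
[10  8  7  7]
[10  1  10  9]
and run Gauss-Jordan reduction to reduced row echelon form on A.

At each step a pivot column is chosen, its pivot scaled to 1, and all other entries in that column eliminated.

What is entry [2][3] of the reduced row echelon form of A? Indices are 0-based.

M[2][3] = 7

[1] R0 /= 7  ⇒  (1, 9, 2, 0)
     R1 -= 10·R0  ⇒  (0, 0, 6, 9)
     R2 -= 10·R0  ⇒  (0, 6, 9, 7)
     R3 -= 10·R0  ⇒  (0, 10, 1, 9)
[2] R1 <-> R2
[2] R1 /= 6  ⇒  (0, 1, 7, 3)
     R0 -= 9·R1  ⇒  (1, 0, 5, 6)
     R3 -= 10·R1  ⇒  (0, 0, 8, 1)
[3] R2 /= 6  ⇒  (0, 0, 1, 7)
     R0 -= 5·R2  ⇒  (1, 0, 0, 4)
     R1 -= 7·R2  ⇒  (0, 1, 0, 9)
     R3 -= 8·R2  ⇒  (0, 0, 0, 0)
column 3 empty below row 3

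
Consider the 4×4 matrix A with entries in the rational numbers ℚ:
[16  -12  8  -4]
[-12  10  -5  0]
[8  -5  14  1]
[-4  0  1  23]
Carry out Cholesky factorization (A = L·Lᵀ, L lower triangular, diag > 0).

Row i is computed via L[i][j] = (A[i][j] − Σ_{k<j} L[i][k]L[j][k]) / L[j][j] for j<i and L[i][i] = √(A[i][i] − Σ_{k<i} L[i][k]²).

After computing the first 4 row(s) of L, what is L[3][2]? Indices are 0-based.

Step 1: L[0][0] = √(16) = 4.
  L[1][0] = (-12) / L[0][0] = -3.
Step 2: L[1][1] = √(1) = 1.
  L[2][0] = (8) / L[0][0] = 2.
  L[2][1] = (1) / L[1][1] = 1.
Step 3: L[2][2] = √(9) = 3.
  L[3][0] = (-4) / L[0][0] = -1.
  L[3][1] = (-3) / L[1][1] = -3.
  L[3][2] = (6) / L[2][2] = 2.
Step 4: L[3][3] = √(9) = 3.

L[3][2] = 2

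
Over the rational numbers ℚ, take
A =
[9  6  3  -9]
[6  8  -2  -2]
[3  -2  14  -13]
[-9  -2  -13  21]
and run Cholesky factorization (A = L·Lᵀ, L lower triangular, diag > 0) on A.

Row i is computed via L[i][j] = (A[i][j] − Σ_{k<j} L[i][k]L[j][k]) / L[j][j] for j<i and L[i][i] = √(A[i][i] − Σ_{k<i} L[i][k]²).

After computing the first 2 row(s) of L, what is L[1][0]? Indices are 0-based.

Step 1: L[0][0] = √(9) = 3.
  L[1][0] = (6) / L[0][0] = 2.
Step 2: L[1][1] = √(4) = 2.

L[1][0] = 2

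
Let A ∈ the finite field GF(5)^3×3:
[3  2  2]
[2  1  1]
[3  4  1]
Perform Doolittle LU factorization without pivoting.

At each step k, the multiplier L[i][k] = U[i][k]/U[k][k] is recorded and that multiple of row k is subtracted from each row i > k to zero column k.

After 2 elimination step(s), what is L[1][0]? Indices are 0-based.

L[1][0] = 4

[col 0] pivot 3
  R1 -= 4*R0 → (0, 3, 3)  (L[1][0] := 4)
  R2 -= 1*R0 → (0, 2, 4)  (L[2][0] := 1)
[col 1] pivot 3
  R2 -= 4*R1 → (0, 0, 2)  (L[2][1] := 4)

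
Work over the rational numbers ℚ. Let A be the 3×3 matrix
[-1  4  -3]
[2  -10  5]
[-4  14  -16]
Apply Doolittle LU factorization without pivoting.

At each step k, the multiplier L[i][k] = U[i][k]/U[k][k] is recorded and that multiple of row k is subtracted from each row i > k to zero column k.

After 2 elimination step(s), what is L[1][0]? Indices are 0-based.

L[1][0] = -2

[col 0] pivot -1
  R1 -= -2*R0 → (0, -2, -1)  (L[1][0] := -2)
  R2 -= 4*R0 → (0, -2, -4)  (L[2][0] := 4)
[col 1] pivot -2
  R2 -= 1*R1 → (0, 0, -3)  (L[2][1] := 1)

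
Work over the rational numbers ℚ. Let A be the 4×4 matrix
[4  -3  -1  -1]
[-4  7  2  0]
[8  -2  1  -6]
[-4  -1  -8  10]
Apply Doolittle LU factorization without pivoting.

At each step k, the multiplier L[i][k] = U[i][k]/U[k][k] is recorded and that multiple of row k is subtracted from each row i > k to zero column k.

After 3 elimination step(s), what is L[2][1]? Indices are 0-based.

L[2][1] = 1

Step 1: pivot at (0,0) is 4.
  row1 ← row1 − (-1)·row0  ⇒  L[1][0]=-1, U row1=(0, 4, 1, -1)
  row2 ← row2 − (2)·row0  ⇒  L[2][0]=2, U row2=(0, 4, 3, -4)
  row3 ← row3 − (-1)·row0  ⇒  L[3][0]=-1, U row3=(0, -4, -9, 9)
Step 2: pivot at (1,1) is 4.
  row2 ← row2 − (1)·row1  ⇒  L[2][1]=1, U row2=(0, 0, 2, -3)
  row3 ← row3 − (-1)·row1  ⇒  L[3][1]=-1, U row3=(0, 0, -8, 8)
Step 3: pivot at (2,2) is 2.
  row3 ← row3 − (-4)·row2  ⇒  L[3][2]=-4, U row3=(0, 0, 0, -4)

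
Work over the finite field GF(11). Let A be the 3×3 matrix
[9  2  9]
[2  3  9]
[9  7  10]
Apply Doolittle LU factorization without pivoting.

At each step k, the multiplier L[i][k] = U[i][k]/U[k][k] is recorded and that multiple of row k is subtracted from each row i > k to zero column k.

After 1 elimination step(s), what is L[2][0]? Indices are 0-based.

[col 0] pivot 9
  R1 -= 10*R0 → (0, 5, 7)  (L[1][0] := 10)
  R2 -= 1*R0 → (0, 5, 1)  (L[2][0] := 1)

L[2][0] = 1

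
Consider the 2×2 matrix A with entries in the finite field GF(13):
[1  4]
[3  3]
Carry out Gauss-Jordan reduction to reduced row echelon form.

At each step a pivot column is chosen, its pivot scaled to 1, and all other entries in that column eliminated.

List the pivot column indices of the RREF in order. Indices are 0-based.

pivot columns: 0, 1

[1] R0 /= 1  ⇒  (1, 4)
     R1 -= 3·R0  ⇒  (0, 4)
[2] R1 /= 4  ⇒  (0, 1)
     R0 -= 4·R1  ⇒  (1, 0)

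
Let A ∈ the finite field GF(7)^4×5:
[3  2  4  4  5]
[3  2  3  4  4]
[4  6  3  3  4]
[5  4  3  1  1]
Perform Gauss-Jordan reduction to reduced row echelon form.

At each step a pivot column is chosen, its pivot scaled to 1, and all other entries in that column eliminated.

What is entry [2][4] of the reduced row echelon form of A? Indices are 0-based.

step 1: normalize row 0 (÷3) = (1, 3, 6, 6, 4)
  row 1: subtract 3×row0 = (0, 0, 6, 0, 6)
  row 2: subtract 4×row0 = (0, 1, 0, 0, 2)
  row 3: subtract 5×row0 = (0, 3, 1, 6, 2)
step 2: exchange rows 1,2
step 2: normalize row 1 (÷1) = (0, 1, 0, 0, 2)
  row 0: subtract 3×row1 = (1, 0, 6, 6, 5)
  row 3: subtract 3×row1 = (0, 0, 1, 6, 3)
step 3: normalize row 2 (÷6) = (0, 0, 1, 0, 1)
  row 0: subtract 6×row2 = (1, 0, 0, 6, 6)
  row 3: subtract 1×row2 = (0, 0, 0, 6, 2)
step 4: normalize row 3 (÷6) = (0, 0, 0, 1, 5)
  row 0: subtract 6×row3 = (1, 0, 0, 0, 4)

M[2][4] = 1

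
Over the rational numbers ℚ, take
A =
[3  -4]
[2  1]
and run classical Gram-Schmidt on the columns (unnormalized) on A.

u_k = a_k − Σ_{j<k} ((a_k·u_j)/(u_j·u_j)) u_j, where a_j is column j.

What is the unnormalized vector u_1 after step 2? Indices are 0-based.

Step 1: u_0 = a_0 = (3, 2).
Step 2: u_1 = a_1 − (-10/13)·u_0 = (-22/13, 33/13).

u_1 = (-22/13, 33/13)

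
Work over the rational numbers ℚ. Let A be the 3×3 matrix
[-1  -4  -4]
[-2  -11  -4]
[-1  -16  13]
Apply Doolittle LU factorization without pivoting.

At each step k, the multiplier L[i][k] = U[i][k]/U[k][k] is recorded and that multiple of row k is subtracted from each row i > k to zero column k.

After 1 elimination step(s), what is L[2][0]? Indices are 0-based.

L[2][0] = 1

[col 0] pivot -1
  R1 -= 2*R0 → (0, -3, 4)  (L[1][0] := 2)
  R2 -= 1*R0 → (0, -12, 17)  (L[2][0] := 1)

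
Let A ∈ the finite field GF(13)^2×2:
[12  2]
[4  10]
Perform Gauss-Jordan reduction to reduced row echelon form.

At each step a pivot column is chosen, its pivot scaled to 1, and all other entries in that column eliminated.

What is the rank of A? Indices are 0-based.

step 1: normalize row 0 (÷12) = (1, 11)
  row 1: subtract 4×row0 = (0, 5)
step 2: normalize row 1 (÷5) = (0, 1)
  row 0: subtract 11×row1 = (1, 0)

rank = 2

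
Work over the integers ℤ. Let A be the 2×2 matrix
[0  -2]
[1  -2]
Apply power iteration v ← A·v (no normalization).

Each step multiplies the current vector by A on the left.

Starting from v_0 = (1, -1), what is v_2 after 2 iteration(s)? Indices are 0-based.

v_2 = (-6, -4)

v_0 = (1, -1).
v_1 = A·v_0 = (2, 3).
v_2 = A·v_1 = (-6, -4).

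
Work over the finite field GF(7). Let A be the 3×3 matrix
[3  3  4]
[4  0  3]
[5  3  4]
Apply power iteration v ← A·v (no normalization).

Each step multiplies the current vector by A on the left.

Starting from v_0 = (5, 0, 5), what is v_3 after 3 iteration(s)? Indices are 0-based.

v_0 = (5, 0, 5).
v_1 = A·v_0 = (0, 0, 3).
v_2 = A·v_1 = (5, 2, 5).
v_3 = A·v_2 = (6, 0, 2).

v_3 = (6, 0, 2)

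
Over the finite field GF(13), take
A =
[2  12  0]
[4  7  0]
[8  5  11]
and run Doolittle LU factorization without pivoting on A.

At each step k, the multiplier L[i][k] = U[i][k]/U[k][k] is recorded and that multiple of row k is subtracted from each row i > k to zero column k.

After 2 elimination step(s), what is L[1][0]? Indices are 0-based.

k=0: U[0][0]=2
  eliminate (1,0): mult=2, new row 1: (0, 9, 0); set L[1][0]=2
  eliminate (2,0): mult=4, new row 2: (0, 9, 11); set L[2][0]=4
k=1: U[1][1]=9
  eliminate (2,1): mult=1, new row 2: (0, 0, 11); set L[2][1]=1

L[1][0] = 2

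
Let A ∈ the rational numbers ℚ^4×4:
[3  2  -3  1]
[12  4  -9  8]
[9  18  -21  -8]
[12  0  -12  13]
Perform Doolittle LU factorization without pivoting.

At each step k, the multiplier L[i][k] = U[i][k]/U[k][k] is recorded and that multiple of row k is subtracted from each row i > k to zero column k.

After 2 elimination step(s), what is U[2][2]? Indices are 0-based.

k=0: U[0][0]=3
  eliminate (1,0): mult=4, new row 1: (0, -4, 3, 4); set L[1][0]=4
  eliminate (2,0): mult=3, new row 2: (0, 12, -12, -11); set L[2][0]=3
  eliminate (3,0): mult=4, new row 3: (0, -8, 0, 9); set L[3][0]=4
k=1: U[1][1]=-4
  eliminate (2,1): mult=-3, new row 2: (0, 0, -3, 1); set L[2][1]=-3
  eliminate (3,1): mult=2, new row 3: (0, 0, -6, 1); set L[3][1]=2

U[2][2] = -3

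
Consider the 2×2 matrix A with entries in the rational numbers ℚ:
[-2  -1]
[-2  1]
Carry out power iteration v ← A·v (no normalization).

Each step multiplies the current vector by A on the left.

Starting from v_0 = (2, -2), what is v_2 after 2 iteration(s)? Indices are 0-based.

v_2 = (10, -2)

v_0 = (2, -2).
v_1 = A·v_0 = (-2, -6).
v_2 = A·v_1 = (10, -2).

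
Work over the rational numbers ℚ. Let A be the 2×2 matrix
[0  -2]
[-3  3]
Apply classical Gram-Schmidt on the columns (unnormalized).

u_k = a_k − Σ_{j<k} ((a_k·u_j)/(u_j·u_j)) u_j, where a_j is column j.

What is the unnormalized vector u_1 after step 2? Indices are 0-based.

Step 1: u_0 = a_0 = (0, -3).
Step 2: u_1 = a_1 − (-1)·u_0 = (-2, 0).

u_1 = (-2, 0)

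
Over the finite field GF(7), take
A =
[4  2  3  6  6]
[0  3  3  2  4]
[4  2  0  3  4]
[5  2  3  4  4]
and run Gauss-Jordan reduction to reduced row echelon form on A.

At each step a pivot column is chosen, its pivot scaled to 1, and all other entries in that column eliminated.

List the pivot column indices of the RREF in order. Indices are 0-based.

pivot columns: 0, 1, 2, 4

pivot(0,0)=4: scale R0 → (1, 4, 6, 5, 5)
  clear (2,0): R2 −= (4)R0 → (0, 0, 4, 4, 5)
  clear (3,0): R3 −= (5)R0 → (0, 3, 1, 0, 0)
pivot(1,1)=3: scale R1 → (0, 1, 1, 3, 6)
  clear (0,1): R0 −= (4)R1 → (1, 0, 2, 0, 2)
  clear (3,1): R3 −= (3)R1 → (0, 0, 5, 5, 3)
pivot(2,2)=4: scale R2 → (0, 0, 1, 1, 3)
  clear (0,2): R0 −= (2)R2 → (1, 0, 0, 5, 3)
  clear (1,2): R1 −= (1)R2 → (0, 1, 0, 2, 3)
  clear (3,2): R3 −= (5)R2 → (0, 0, 0, 0, 2)
col 3: no nonzero at/below row 3; advance.
pivot(3,4)=2: scale R3 → (0, 0, 0, 0, 1)
  clear (0,4): R0 −= (3)R3 → (1, 0, 0, 5, 0)
  clear (1,4): R1 −= (3)R3 → (0, 1, 0, 2, 0)
  clear (2,4): R2 −= (3)R3 → (0, 0, 1, 1, 0)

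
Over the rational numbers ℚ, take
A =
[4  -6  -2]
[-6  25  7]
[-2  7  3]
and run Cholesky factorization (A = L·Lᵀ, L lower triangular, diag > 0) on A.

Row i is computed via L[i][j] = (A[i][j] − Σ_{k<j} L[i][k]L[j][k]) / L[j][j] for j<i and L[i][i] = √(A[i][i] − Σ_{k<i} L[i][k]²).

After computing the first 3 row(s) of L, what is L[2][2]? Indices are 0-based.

L[2][2] = 1

Step 1: L[0][0] = √(4) = 2.
  L[1][0] = (-6) / L[0][0] = -3.
Step 2: L[1][1] = √(16) = 4.
  L[2][0] = (-2) / L[0][0] = -1.
  L[2][1] = (4) / L[1][1] = 1.
Step 3: L[2][2] = √(1) = 1.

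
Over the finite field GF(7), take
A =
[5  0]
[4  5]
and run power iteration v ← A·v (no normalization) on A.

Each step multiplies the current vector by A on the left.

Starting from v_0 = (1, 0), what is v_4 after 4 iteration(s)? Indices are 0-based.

v_0 = (1, 0).
v_1 = A·v_0 = (5, 4).
v_2 = A·v_1 = (4, 5).
v_3 = A·v_2 = (6, 6).
v_4 = A·v_3 = (2, 5).

v_4 = (2, 5)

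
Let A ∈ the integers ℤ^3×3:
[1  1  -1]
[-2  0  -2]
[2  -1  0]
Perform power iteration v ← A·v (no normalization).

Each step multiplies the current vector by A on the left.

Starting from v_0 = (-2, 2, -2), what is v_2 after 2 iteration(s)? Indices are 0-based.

v_2 = (16, 8, -4)

v_0 = (-2, 2, -2).
v_1 = A·v_0 = (2, 8, -6).
v_2 = A·v_1 = (16, 8, -4).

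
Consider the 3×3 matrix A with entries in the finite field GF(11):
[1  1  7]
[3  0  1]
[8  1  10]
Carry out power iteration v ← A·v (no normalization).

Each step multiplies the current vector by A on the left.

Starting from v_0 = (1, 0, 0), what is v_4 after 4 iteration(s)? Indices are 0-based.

v_0 = (1, 0, 0).
v_1 = A·v_0 = (1, 3, 8).
v_2 = A·v_1 = (5, 0, 3).
v_3 = A·v_2 = (4, 7, 4).
v_4 = A·v_3 = (6, 5, 2).

v_4 = (6, 5, 2)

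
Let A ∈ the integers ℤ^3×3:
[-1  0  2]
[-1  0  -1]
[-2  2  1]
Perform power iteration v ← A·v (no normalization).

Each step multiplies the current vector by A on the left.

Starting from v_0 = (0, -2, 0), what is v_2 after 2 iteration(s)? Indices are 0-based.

v_0 = (0, -2, 0).
v_1 = A·v_0 = (0, 0, -4).
v_2 = A·v_1 = (-8, 4, -4).

v_2 = (-8, 4, -4)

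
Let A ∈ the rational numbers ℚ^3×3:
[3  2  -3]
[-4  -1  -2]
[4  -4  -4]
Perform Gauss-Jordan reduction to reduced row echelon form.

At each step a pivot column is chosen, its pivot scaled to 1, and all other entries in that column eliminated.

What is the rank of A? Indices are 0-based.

rank = 3

pivot(0,0)=3: scale R0 → (1, 2/3, -1)
  clear (1,0): R1 −= (-4)R0 → (0, 5/3, -6)
  clear (2,0): R2 −= (4)R0 → (0, -20/3, 0)
pivot(1,1)=5/3: scale R1 → (0, 1, -18/5)
  clear (0,1): R0 −= (2/3)R1 → (1, 0, 7/5)
  clear (2,1): R2 −= (-20/3)R1 → (0, 0, -24)
pivot(2,2)=-24: scale R2 → (0, 0, 1)
  clear (0,2): R0 −= (7/5)R2 → (1, 0, 0)
  clear (1,2): R1 −= (-18/5)R2 → (0, 1, 0)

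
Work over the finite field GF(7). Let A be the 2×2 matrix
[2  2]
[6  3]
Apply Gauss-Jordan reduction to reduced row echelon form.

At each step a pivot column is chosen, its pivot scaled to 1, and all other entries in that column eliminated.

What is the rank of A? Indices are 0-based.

rank = 2

[1] R0 /= 2  ⇒  (1, 1)
     R1 -= 6·R0  ⇒  (0, 4)
[2] R1 /= 4  ⇒  (0, 1)
     R0 -= 1·R1  ⇒  (1, 0)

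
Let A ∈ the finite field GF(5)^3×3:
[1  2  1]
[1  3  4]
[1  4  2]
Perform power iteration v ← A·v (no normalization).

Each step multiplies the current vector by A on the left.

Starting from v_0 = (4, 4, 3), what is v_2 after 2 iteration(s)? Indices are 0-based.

v_0 = (4, 4, 3).
v_1 = A·v_0 = (0, 3, 1).
v_2 = A·v_1 = (2, 3, 4).

v_2 = (2, 3, 4)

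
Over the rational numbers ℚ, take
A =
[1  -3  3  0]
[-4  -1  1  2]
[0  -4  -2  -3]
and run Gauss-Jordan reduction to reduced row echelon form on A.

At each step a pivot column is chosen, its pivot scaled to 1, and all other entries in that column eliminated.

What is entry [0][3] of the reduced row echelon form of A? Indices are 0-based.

pivot(0,0)=1: scale R0 → (1, -3, 3, 0)
  clear (1,0): R1 −= (-4)R0 → (0, -13, 13, 2)
pivot(1,1)=-13: scale R1 → (0, 1, -1, -2/13)
  clear (0,1): R0 −= (-3)R1 → (1, 0, 0, -6/13)
  clear (2,1): R2 −= (-4)R1 → (0, 0, -6, -47/13)
pivot(2,2)=-6: scale R2 → (0, 0, 1, 47/78)
  clear (1,2): R1 −= (-1)R2 → (0, 1, 0, 35/78)

M[0][3] = -6/13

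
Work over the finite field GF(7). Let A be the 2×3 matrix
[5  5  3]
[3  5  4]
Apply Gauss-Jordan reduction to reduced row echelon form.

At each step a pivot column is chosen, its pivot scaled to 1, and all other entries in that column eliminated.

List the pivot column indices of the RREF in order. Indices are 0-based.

pivot columns: 0, 1

[1] R0 /= 5  ⇒  (1, 1, 2)
     R1 -= 3·R0  ⇒  (0, 2, 5)
[2] R1 /= 2  ⇒  (0, 1, 6)
     R0 -= 1·R1  ⇒  (1, 0, 3)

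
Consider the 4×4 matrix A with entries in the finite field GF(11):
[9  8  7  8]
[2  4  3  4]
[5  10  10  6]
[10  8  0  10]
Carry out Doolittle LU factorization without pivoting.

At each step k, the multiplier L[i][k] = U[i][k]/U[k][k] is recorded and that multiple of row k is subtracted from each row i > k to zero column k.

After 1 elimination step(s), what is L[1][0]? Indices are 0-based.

L[1][0] = 10

Step 1: pivot at (0,0) is 9.
  row1 ← row1 − (10)·row0  ⇒  L[1][0]=10, U row1=(0, 1, 10, 1)
  row2 ← row2 − (3)·row0  ⇒  L[2][0]=3, U row2=(0, 8, 0, 4)
  row3 ← row3 − (6)·row0  ⇒  L[3][0]=6, U row3=(0, 4, 2, 6)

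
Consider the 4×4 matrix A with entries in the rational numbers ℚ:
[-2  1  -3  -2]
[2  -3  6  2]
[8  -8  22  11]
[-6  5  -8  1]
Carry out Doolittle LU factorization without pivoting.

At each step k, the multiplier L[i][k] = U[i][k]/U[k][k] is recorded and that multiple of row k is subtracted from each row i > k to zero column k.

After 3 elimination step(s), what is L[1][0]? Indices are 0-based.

k=0: U[0][0]=-2
  eliminate (1,0): mult=-1, new row 1: (0, -2, 3, 0); set L[1][0]=-1
  eliminate (2,0): mult=-4, new row 2: (0, -4, 10, 3); set L[2][0]=-4
  eliminate (3,0): mult=3, new row 3: (0, 2, 1, 7); set L[3][0]=3
k=1: U[1][1]=-2
  eliminate (2,1): mult=2, new row 2: (0, 0, 4, 3); set L[2][1]=2
  eliminate (3,1): mult=-1, new row 3: (0, 0, 4, 7); set L[3][1]=-1
k=2: U[2][2]=4
  eliminate (3,2): mult=1, new row 3: (0, 0, 0, 4); set L[3][2]=1

L[1][0] = -1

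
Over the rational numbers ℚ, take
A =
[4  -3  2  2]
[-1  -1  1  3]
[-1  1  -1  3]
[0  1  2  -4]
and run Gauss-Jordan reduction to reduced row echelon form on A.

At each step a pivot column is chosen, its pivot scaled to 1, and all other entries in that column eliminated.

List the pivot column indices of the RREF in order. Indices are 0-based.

[1] R0 /= 4  ⇒  (1, -3/4, 1/2, 1/2)
     R1 -= -1·R0  ⇒  (0, -7/4, 3/2, 7/2)
     R2 -= -1·R0  ⇒  (0, 1/4, -1/2, 7/2)
[2] R1 /= -7/4  ⇒  (0, 1, -6/7, -2)
     R0 -= -3/4·R1  ⇒  (1, 0, -1/7, -1)
     R2 -= 1/4·R1  ⇒  (0, 0, -2/7, 4)
     R3 -= 1·R1  ⇒  (0, 0, 20/7, -2)
[3] R2 /= -2/7  ⇒  (0, 0, 1, -14)
     R0 -= -1/7·R2  ⇒  (1, 0, 0, -3)
     R1 -= -6/7·R2  ⇒  (0, 1, 0, -14)
     R3 -= 20/7·R2  ⇒  (0, 0, 0, 38)
[4] R3 /= 38  ⇒  (0, 0, 0, 1)
     R0 -= -3·R3  ⇒  (1, 0, 0, 0)
     R1 -= -14·R3  ⇒  (0, 1, 0, 0)
     R2 -= -14·R3  ⇒  (0, 0, 1, 0)

pivot columns: 0, 1, 2, 3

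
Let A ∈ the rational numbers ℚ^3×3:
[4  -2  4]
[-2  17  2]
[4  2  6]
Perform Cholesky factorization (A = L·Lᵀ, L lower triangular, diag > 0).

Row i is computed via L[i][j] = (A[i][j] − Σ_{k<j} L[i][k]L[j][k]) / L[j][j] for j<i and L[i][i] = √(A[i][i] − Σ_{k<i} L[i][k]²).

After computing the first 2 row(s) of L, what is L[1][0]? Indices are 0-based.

Step 1: L[0][0] = √(4) = 2.
  L[1][0] = (-2) / L[0][0] = -1.
Step 2: L[1][1] = √(16) = 4.

L[1][0] = -1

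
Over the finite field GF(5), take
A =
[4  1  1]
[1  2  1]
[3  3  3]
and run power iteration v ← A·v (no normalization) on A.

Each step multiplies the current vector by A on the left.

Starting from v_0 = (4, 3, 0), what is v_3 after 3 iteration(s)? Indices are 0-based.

v_0 = (4, 3, 0).
v_1 = A·v_0 = (4, 0, 1).
v_2 = A·v_1 = (2, 0, 0).
v_3 = A·v_2 = (3, 2, 1).

v_3 = (3, 2, 1)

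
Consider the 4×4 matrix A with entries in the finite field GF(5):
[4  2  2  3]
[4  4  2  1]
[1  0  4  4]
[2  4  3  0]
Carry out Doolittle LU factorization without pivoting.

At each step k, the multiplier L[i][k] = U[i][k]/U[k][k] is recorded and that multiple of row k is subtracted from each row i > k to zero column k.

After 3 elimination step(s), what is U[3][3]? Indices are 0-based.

U[3][3] = 1

[col 0] pivot 4
  R1 -= 1*R0 → (0, 2, 0, 3)  (L[1][0] := 1)
  R2 -= 4*R0 → (0, 2, 1, 2)  (L[2][0] := 4)
  R3 -= 3*R0 → (0, 3, 2, 1)  (L[3][0] := 3)
[col 1] pivot 2
  R2 -= 1*R1 → (0, 0, 1, 4)  (L[2][1] := 1)
  R3 -= 4*R1 → (0, 0, 2, 4)  (L[3][1] := 4)
[col 2] pivot 1
  R3 -= 2*R2 → (0, 0, 0, 1)  (L[3][2] := 2)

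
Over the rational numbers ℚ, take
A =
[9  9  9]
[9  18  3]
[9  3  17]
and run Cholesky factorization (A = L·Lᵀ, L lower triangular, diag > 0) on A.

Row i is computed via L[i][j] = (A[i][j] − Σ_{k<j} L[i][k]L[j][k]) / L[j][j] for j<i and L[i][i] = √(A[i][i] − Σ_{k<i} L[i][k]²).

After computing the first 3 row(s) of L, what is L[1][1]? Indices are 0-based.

L[1][1] = 3

Step 1: L[0][0] = √(9) = 3.
  L[1][0] = (9) / L[0][0] = 3.
Step 2: L[1][1] = √(9) = 3.
  L[2][0] = (9) / L[0][0] = 3.
  L[2][1] = (-6) / L[1][1] = -2.
Step 3: L[2][2] = √(4) = 2.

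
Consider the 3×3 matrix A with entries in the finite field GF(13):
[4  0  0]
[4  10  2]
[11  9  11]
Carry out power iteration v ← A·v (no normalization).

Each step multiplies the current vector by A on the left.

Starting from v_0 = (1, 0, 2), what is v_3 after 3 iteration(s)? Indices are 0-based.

v_0 = (1, 0, 2).
v_1 = A·v_0 = (4, 8, 7).
v_2 = A·v_1 = (3, 6, 11).
v_3 = A·v_2 = (12, 3, 0).

v_3 = (12, 3, 0)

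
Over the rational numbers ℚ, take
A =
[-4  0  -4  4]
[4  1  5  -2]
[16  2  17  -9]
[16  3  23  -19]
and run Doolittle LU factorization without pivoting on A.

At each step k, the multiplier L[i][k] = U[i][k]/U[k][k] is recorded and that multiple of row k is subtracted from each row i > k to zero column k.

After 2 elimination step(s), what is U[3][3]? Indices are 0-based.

U[3][3] = -9

[col 0] pivot -4
  R1 -= -1*R0 → (0, 1, 1, 2)  (L[1][0] := -1)
  R2 -= -4*R0 → (0, 2, 1, 7)  (L[2][0] := -4)
  R3 -= -4*R0 → (0, 3, 7, -3)  (L[3][0] := -4)
[col 1] pivot 1
  R2 -= 2*R1 → (0, 0, -1, 3)  (L[2][1] := 2)
  R3 -= 3*R1 → (0, 0, 4, -9)  (L[3][1] := 3)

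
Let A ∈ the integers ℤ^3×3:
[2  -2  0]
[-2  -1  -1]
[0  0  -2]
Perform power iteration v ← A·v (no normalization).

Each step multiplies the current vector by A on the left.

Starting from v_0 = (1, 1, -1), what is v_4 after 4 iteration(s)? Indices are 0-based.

v_0 = (1, 1, -1).
v_1 = A·v_0 = (0, -2, 2).
v_2 = A·v_1 = (4, 0, -4).
v_3 = A·v_2 = (8, -4, 8).
v_4 = A·v_3 = (24, -20, -16).

v_4 = (24, -20, -16)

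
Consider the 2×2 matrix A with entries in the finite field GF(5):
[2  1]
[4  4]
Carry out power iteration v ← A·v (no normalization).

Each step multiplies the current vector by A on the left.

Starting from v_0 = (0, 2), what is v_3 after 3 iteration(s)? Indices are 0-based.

v_0 = (0, 2).
v_1 = A·v_0 = (2, 3).
v_2 = A·v_1 = (2, 0).
v_3 = A·v_2 = (4, 3).

v_3 = (4, 3)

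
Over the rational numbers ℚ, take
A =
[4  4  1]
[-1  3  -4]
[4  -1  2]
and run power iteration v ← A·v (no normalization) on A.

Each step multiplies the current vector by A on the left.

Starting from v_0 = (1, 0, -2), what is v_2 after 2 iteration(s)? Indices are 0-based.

v_0 = (1, 0, -2).
v_1 = A·v_0 = (2, 7, 0).
v_2 = A·v_1 = (36, 19, 1).

v_2 = (36, 19, 1)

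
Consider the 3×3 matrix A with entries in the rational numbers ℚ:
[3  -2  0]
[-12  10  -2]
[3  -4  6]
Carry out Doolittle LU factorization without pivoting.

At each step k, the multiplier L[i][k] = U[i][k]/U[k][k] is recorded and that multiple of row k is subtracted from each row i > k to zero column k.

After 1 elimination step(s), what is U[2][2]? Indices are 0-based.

k=0: U[0][0]=3
  eliminate (1,0): mult=-4, new row 1: (0, 2, -2); set L[1][0]=-4
  eliminate (2,0): mult=1, new row 2: (0, -2, 6); set L[2][0]=1

U[2][2] = 6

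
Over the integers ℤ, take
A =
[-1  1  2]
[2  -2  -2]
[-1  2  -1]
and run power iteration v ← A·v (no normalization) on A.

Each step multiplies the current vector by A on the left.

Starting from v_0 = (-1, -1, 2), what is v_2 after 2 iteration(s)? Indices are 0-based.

v_2 = (-14, 22, -9)

v_0 = (-1, -1, 2).
v_1 = A·v_0 = (4, -4, -3).
v_2 = A·v_1 = (-14, 22, -9).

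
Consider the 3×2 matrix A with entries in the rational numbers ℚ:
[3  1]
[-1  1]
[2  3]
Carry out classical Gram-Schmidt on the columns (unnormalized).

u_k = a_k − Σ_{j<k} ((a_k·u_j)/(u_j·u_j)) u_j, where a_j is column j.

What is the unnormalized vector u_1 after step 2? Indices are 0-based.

Step 1: u_0 = a_0 = (3, -1, 2).
Step 2: u_1 = a_1 − (4/7)·u_0 = (-5/7, 11/7, 13/7).

u_1 = (-5/7, 11/7, 13/7)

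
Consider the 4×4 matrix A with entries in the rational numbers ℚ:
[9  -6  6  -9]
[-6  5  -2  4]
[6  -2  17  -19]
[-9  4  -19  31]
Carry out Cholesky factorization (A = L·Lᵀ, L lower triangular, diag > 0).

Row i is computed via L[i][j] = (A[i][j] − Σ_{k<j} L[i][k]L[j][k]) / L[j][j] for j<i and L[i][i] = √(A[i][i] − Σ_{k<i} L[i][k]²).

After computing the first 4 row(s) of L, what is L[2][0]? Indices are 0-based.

Step 1: L[0][0] = √(9) = 3.
  L[1][0] = (-6) / L[0][0] = -2.
Step 2: L[1][1] = √(1) = 1.
  L[2][0] = (6) / L[0][0] = 2.
  L[2][1] = (2) / L[1][1] = 2.
Step 3: L[2][2] = √(9) = 3.
  L[3][0] = (-9) / L[0][0] = -3.
  L[3][1] = (-2) / L[1][1] = -2.
  L[3][2] = (-9) / L[2][2] = -3.
Step 4: L[3][3] = √(9) = 3.

L[2][0] = 2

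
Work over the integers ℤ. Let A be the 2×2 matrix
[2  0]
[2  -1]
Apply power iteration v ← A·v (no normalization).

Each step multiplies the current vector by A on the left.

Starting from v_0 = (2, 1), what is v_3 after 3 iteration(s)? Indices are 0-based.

v_0 = (2, 1).
v_1 = A·v_0 = (4, 3).
v_2 = A·v_1 = (8, 5).
v_3 = A·v_2 = (16, 11).

v_3 = (16, 11)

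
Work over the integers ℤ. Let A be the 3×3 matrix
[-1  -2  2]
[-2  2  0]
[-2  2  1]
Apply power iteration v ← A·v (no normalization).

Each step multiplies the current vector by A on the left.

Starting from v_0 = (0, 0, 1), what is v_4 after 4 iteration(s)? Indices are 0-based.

v_0 = (0, 0, 1).
v_1 = A·v_0 = (2, 0, 1).
v_2 = A·v_1 = (0, -4, -3).
v_3 = A·v_2 = (2, -8, -11).
v_4 = A·v_3 = (-8, -20, -31).

v_4 = (-8, -20, -31)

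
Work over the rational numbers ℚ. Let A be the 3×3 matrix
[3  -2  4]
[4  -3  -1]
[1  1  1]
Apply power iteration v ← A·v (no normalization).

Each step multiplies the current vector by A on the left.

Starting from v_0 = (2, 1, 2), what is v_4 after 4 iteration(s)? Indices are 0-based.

v_0 = (2, 1, 2).
v_1 = A·v_0 = (12, 3, 5).
v_2 = A·v_1 = (50, 34, 20).
v_3 = A·v_2 = (162, 78, 104).
v_4 = A·v_3 = (746, 310, 344).

v_4 = (746, 310, 344)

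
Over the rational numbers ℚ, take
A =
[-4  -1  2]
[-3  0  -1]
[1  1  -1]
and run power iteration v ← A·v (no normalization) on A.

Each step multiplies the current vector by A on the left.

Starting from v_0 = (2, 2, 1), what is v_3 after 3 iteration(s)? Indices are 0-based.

v_0 = (2, 2, 1).
v_1 = A·v_0 = (-8, -7, 3).
v_2 = A·v_1 = (45, 21, -18).
v_3 = A·v_2 = (-237, -117, 84).

v_3 = (-237, -117, 84)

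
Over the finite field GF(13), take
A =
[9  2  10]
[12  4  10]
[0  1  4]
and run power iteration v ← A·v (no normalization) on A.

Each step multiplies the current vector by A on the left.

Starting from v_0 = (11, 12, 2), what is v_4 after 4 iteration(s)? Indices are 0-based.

v_0 = (11, 12, 2).
v_1 = A·v_0 = (0, 5, 7).
v_2 = A·v_1 = (2, 12, 7).
v_3 = A·v_2 = (8, 12, 1).
v_4 = A·v_3 = (2, 11, 3).

v_4 = (2, 11, 3)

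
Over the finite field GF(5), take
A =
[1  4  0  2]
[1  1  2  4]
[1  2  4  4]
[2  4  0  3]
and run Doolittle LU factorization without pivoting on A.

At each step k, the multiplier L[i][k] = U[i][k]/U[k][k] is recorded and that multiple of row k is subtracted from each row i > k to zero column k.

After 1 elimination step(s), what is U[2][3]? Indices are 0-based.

U[2][3] = 2

k=0: U[0][0]=1
  eliminate (1,0): mult=1, new row 1: (0, 2, 2, 2); set L[1][0]=1
  eliminate (2,0): mult=1, new row 2: (0, 3, 4, 2); set L[2][0]=1
  eliminate (3,0): mult=2, new row 3: (0, 1, 0, 4); set L[3][0]=2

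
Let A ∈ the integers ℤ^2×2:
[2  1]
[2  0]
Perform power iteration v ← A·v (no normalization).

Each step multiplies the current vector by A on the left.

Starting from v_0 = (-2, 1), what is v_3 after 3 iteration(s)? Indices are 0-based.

v_3 = (-26, -20)

v_0 = (-2, 1).
v_1 = A·v_0 = (-3, -4).
v_2 = A·v_1 = (-10, -6).
v_3 = A·v_2 = (-26, -20).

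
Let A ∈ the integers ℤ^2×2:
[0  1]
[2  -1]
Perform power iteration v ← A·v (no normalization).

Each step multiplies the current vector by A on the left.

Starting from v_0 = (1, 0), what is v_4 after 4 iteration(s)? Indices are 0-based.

v_4 = (6, -10)

v_0 = (1, 0).
v_1 = A·v_0 = (0, 2).
v_2 = A·v_1 = (2, -2).
v_3 = A·v_2 = (-2, 6).
v_4 = A·v_3 = (6, -10).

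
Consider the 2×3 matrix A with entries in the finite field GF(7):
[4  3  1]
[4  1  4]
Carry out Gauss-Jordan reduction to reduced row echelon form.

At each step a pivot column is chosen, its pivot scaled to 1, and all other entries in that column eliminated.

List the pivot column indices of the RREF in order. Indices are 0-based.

pivot columns: 0, 1

[1] R0 /= 4  ⇒  (1, 6, 2)
     R1 -= 4·R0  ⇒  (0, 5, 3)
[2] R1 /= 5  ⇒  (0, 1, 2)
     R0 -= 6·R1  ⇒  (1, 0, 4)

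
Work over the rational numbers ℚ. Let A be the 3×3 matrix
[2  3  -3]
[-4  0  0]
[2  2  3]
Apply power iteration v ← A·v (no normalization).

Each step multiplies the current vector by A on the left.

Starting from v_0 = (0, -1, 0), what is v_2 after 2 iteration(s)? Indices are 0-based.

v_0 = (0, -1, 0).
v_1 = A·v_0 = (-3, 0, -2).
v_2 = A·v_1 = (0, 12, -12).

v_2 = (0, 12, -12)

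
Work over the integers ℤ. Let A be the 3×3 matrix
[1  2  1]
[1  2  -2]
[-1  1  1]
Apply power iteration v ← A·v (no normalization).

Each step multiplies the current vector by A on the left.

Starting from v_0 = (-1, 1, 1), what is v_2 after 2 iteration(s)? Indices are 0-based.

v_0 = (-1, 1, 1).
v_1 = A·v_0 = (2, -1, 3).
v_2 = A·v_1 = (3, -6, 0).

v_2 = (3, -6, 0)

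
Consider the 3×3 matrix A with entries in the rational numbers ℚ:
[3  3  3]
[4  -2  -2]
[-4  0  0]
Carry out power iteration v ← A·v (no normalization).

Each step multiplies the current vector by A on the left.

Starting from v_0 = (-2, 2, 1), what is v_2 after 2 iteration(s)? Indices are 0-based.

v_2 = (-9, 24, -12)

v_0 = (-2, 2, 1).
v_1 = A·v_0 = (3, -14, 8).
v_2 = A·v_1 = (-9, 24, -12).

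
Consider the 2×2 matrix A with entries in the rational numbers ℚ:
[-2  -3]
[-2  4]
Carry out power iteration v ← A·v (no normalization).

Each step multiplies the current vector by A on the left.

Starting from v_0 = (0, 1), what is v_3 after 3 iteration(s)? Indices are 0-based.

v_3 = (-54, 100)

v_0 = (0, 1).
v_1 = A·v_0 = (-3, 4).
v_2 = A·v_1 = (-6, 22).
v_3 = A·v_2 = (-54, 100).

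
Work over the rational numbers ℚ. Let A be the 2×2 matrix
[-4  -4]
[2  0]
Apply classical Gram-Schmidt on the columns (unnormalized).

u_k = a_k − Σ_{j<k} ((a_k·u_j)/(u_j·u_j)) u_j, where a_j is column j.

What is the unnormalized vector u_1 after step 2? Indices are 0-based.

u_1 = (-4/5, -8/5)

Step 1: u_0 = a_0 = (-4, 2).
Step 2: u_1 = a_1 − (4/5)·u_0 = (-4/5, -8/5).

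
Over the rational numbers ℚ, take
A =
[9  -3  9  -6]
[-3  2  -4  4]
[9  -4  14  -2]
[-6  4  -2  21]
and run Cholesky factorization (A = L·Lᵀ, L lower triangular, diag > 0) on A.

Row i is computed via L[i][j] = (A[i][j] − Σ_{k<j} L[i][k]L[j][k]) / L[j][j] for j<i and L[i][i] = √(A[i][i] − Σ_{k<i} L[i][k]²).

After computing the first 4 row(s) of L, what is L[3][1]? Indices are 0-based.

Step 1: L[0][0] = √(9) = 3.
  L[1][0] = (-3) / L[0][0] = -1.
Step 2: L[1][1] = √(1) = 1.
  L[2][0] = (9) / L[0][0] = 3.
  L[2][1] = (-1) / L[1][1] = -1.
Step 3: L[2][2] = √(4) = 2.
  L[3][0] = (-6) / L[0][0] = -2.
  L[3][1] = (2) / L[1][1] = 2.
  L[3][2] = (6) / L[2][2] = 3.
Step 4: L[3][3] = √(4) = 2.

L[3][1] = 2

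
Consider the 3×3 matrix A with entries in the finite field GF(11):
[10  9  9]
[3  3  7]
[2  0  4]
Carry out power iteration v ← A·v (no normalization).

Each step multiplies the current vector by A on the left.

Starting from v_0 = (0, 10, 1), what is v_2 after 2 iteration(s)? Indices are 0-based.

v_2 = (6, 7, 5)

v_0 = (0, 10, 1).
v_1 = A·v_0 = (0, 4, 4).
v_2 = A·v_1 = (6, 7, 5).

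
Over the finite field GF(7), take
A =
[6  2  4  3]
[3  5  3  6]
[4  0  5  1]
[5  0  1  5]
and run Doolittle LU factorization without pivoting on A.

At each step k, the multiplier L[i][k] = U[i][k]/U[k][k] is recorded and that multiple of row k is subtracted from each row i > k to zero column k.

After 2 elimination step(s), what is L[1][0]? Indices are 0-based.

[col 0] pivot 6
  R1 -= 4*R0 → (0, 4, 1, 1)  (L[1][0] := 4)
  R2 -= 3*R0 → (0, 1, 0, 6)  (L[2][0] := 3)
  R3 -= 2*R0 → (0, 3, 0, 6)  (L[3][0] := 2)
[col 1] pivot 4
  R2 -= 2*R1 → (0, 0, 5, 4)  (L[2][1] := 2)
  R3 -= 6*R1 → (0, 0, 1, 0)  (L[3][1] := 6)

L[1][0] = 4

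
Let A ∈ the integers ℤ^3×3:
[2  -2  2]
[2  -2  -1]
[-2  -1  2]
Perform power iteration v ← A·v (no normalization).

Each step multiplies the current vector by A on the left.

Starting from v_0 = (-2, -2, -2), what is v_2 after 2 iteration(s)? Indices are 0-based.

v_2 = (-8, -14, 10)

v_0 = (-2, -2, -2).
v_1 = A·v_0 = (-4, 2, 2).
v_2 = A·v_1 = (-8, -14, 10).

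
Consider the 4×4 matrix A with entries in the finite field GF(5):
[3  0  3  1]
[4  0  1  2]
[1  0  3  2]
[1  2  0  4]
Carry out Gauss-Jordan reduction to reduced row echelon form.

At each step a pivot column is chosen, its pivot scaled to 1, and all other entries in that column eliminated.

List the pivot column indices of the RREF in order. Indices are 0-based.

[1] R0 /= 3  ⇒  (1, 0, 1, 2)
     R1 -= 4·R0  ⇒  (0, 0, 2, 4)
     R2 -= 1·R0  ⇒  (0, 0, 2, 0)
     R3 -= 1·R0  ⇒  (0, 2, 4, 2)
[2] R1 <-> R3
[2] R1 /= 2  ⇒  (0, 1, 2, 1)
[3] R2 /= 2  ⇒  (0, 0, 1, 0)
     R0 -= 1·R2  ⇒  (1, 0, 0, 2)
     R1 -= 2·R2  ⇒  (0, 1, 0, 1)
     R3 -= 2·R2  ⇒  (0, 0, 0, 4)
[4] R3 /= 4  ⇒  (0, 0, 0, 1)
     R0 -= 2·R3  ⇒  (1, 0, 0, 0)
     R1 -= 1·R3  ⇒  (0, 1, 0, 0)

pivot columns: 0, 1, 2, 3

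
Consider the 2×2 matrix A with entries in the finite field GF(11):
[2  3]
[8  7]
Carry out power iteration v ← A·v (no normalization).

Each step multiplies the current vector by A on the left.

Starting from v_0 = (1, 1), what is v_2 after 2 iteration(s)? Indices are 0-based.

v_2 = (0, 2)

v_0 = (1, 1).
v_1 = A·v_0 = (5, 4).
v_2 = A·v_1 = (0, 2).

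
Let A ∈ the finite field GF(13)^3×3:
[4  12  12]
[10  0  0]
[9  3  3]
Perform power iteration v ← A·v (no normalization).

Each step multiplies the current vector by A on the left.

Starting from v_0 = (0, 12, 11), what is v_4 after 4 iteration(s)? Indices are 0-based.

v_4 = (0, 7, 3)

v_0 = (0, 12, 11).
v_1 = A·v_0 = (3, 0, 4).
v_2 = A·v_1 = (8, 4, 0).
v_3 = A·v_2 = (2, 2, 6).
v_4 = A·v_3 = (0, 7, 3).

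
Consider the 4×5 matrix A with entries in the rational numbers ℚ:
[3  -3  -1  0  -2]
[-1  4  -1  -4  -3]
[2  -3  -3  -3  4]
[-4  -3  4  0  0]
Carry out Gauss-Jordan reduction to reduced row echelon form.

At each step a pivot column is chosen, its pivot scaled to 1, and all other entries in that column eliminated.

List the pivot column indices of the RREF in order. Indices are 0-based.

pivot(0,0)=3: scale R0 → (1, -1, -1/3, 0, -2/3)
  clear (1,0): R1 −= (-1)R0 → (0, 3, -4/3, -4, -11/3)
  clear (2,0): R2 −= (2)R0 → (0, -1, -7/3, -3, 16/3)
  clear (3,0): R3 −= (-4)R0 → (0, -7, 8/3, 0, -8/3)
pivot(1,1)=3: scale R1 → (0, 1, -4/9, -4/3, -11/9)
  clear (0,1): R0 −= (-1)R1 → (1, 0, -7/9, -4/3, -17/9)
  clear (2,1): R2 −= (-1)R1 → (0, 0, -25/9, -13/3, 37/9)
  clear (3,1): R3 −= (-7)R1 → (0, 0, -4/9, -28/3, -101/9)
pivot(2,2)=-25/9: scale R2 → (0, 0, 1, 39/25, -37/25)
  clear (0,2): R0 −= (-7/9)R2 → (1, 0, 0, -3/25, -76/25)
  clear (1,2): R1 −= (-4/9)R2 → (0, 1, 0, -16/25, -47/25)
  clear (3,2): R3 −= (-4/9)R2 → (0, 0, 0, -216/25, -297/25)
pivot(3,3)=-216/25: scale R3 → (0, 0, 0, 1, 11/8)
  clear (0,3): R0 −= (-3/25)R3 → (1, 0, 0, 0, -23/8)
  clear (1,3): R1 −= (-16/25)R3 → (0, 1, 0, 0, -1)
  clear (2,3): R2 −= (39/25)R3 → (0, 0, 1, 0, -29/8)

pivot columns: 0, 1, 2, 3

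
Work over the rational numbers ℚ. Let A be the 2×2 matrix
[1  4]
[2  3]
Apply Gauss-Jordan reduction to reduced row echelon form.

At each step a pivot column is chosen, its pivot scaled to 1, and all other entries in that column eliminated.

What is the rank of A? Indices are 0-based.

rank = 2

[1] R0 /= 1  ⇒  (1, 4)
     R1 -= 2·R0  ⇒  (0, -5)
[2] R1 /= -5  ⇒  (0, 1)
     R0 -= 4·R1  ⇒  (1, 0)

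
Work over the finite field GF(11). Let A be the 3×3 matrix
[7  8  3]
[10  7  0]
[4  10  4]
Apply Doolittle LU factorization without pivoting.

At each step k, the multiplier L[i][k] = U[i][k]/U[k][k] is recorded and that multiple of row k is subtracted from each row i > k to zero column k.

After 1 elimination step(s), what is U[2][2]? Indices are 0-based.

Step 1: pivot at (0,0) is 7.
  row1 ← row1 − (3)·row0  ⇒  L[1][0]=3, U row1=(0, 5, 2)
  row2 ← row2 − (10)·row0  ⇒  L[2][0]=10, U row2=(0, 7, 7)

U[2][2] = 7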